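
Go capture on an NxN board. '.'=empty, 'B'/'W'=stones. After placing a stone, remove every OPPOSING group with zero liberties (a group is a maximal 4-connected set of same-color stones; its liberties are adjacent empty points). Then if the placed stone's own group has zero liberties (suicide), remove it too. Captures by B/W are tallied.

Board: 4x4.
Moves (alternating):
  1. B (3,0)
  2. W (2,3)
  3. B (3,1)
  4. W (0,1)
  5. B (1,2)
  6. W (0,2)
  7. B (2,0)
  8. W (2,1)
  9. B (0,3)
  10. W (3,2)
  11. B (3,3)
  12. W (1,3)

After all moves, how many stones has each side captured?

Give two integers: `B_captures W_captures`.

Move 1: B@(3,0) -> caps B=0 W=0
Move 2: W@(2,3) -> caps B=0 W=0
Move 3: B@(3,1) -> caps B=0 W=0
Move 4: W@(0,1) -> caps B=0 W=0
Move 5: B@(1,2) -> caps B=0 W=0
Move 6: W@(0,2) -> caps B=0 W=0
Move 7: B@(2,0) -> caps B=0 W=0
Move 8: W@(2,1) -> caps B=0 W=0
Move 9: B@(0,3) -> caps B=0 W=0
Move 10: W@(3,2) -> caps B=0 W=0
Move 11: B@(3,3) -> caps B=0 W=0
Move 12: W@(1,3) -> caps B=0 W=1

Answer: 0 1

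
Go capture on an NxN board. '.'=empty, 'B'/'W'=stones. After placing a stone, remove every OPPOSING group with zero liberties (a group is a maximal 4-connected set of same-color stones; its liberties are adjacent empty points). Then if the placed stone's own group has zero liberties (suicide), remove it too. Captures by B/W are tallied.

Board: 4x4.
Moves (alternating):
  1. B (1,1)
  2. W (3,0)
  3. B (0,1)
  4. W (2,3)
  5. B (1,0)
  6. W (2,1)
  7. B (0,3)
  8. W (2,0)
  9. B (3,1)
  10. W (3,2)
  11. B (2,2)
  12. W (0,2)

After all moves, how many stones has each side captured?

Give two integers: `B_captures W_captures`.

Answer: 0 1

Derivation:
Move 1: B@(1,1) -> caps B=0 W=0
Move 2: W@(3,0) -> caps B=0 W=0
Move 3: B@(0,1) -> caps B=0 W=0
Move 4: W@(2,3) -> caps B=0 W=0
Move 5: B@(1,0) -> caps B=0 W=0
Move 6: W@(2,1) -> caps B=0 W=0
Move 7: B@(0,3) -> caps B=0 W=0
Move 8: W@(2,0) -> caps B=0 W=0
Move 9: B@(3,1) -> caps B=0 W=0
Move 10: W@(3,2) -> caps B=0 W=1
Move 11: B@(2,2) -> caps B=0 W=1
Move 12: W@(0,2) -> caps B=0 W=1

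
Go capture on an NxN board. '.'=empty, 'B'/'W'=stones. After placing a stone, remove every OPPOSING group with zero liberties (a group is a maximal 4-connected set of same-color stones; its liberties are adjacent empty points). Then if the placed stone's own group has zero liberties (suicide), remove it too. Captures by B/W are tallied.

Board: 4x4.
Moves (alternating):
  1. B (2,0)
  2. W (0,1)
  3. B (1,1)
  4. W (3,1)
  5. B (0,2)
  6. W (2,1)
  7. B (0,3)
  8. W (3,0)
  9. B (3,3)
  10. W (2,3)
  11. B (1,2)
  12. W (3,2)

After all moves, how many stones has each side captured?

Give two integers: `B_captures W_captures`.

Answer: 0 1

Derivation:
Move 1: B@(2,0) -> caps B=0 W=0
Move 2: W@(0,1) -> caps B=0 W=0
Move 3: B@(1,1) -> caps B=0 W=0
Move 4: W@(3,1) -> caps B=0 W=0
Move 5: B@(0,2) -> caps B=0 W=0
Move 6: W@(2,1) -> caps B=0 W=0
Move 7: B@(0,3) -> caps B=0 W=0
Move 8: W@(3,0) -> caps B=0 W=0
Move 9: B@(3,3) -> caps B=0 W=0
Move 10: W@(2,3) -> caps B=0 W=0
Move 11: B@(1,2) -> caps B=0 W=0
Move 12: W@(3,2) -> caps B=0 W=1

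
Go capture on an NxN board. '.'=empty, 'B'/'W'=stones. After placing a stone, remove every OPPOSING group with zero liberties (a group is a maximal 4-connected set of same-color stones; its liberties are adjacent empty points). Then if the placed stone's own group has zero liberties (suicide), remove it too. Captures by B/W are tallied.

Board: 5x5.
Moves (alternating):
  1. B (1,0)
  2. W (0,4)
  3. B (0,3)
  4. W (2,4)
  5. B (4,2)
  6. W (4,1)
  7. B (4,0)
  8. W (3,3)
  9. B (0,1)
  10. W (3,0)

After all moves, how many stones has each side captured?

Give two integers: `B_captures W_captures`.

Answer: 0 1

Derivation:
Move 1: B@(1,0) -> caps B=0 W=0
Move 2: W@(0,4) -> caps B=0 W=0
Move 3: B@(0,3) -> caps B=0 W=0
Move 4: W@(2,4) -> caps B=0 W=0
Move 5: B@(4,2) -> caps B=0 W=0
Move 6: W@(4,1) -> caps B=0 W=0
Move 7: B@(4,0) -> caps B=0 W=0
Move 8: W@(3,3) -> caps B=0 W=0
Move 9: B@(0,1) -> caps B=0 W=0
Move 10: W@(3,0) -> caps B=0 W=1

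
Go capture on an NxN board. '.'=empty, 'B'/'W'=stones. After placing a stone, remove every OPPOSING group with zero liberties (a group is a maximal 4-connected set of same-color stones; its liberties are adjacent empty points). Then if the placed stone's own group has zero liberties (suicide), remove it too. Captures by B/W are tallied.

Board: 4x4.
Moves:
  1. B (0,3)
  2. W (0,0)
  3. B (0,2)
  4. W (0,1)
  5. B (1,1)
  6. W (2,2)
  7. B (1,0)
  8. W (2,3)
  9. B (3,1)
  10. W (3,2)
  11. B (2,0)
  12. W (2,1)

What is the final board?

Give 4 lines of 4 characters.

Answer: ..BB
BB..
BWWW
.BW.

Derivation:
Move 1: B@(0,3) -> caps B=0 W=0
Move 2: W@(0,0) -> caps B=0 W=0
Move 3: B@(0,2) -> caps B=0 W=0
Move 4: W@(0,1) -> caps B=0 W=0
Move 5: B@(1,1) -> caps B=0 W=0
Move 6: W@(2,2) -> caps B=0 W=0
Move 7: B@(1,0) -> caps B=2 W=0
Move 8: W@(2,3) -> caps B=2 W=0
Move 9: B@(3,1) -> caps B=2 W=0
Move 10: W@(3,2) -> caps B=2 W=0
Move 11: B@(2,0) -> caps B=2 W=0
Move 12: W@(2,1) -> caps B=2 W=0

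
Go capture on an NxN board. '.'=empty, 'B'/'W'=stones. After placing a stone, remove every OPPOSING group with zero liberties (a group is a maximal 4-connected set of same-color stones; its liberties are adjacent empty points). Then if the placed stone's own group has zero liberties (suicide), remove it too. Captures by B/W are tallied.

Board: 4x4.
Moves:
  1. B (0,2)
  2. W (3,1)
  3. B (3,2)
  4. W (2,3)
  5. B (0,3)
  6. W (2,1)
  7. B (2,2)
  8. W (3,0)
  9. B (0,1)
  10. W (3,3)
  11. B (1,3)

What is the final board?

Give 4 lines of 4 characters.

Move 1: B@(0,2) -> caps B=0 W=0
Move 2: W@(3,1) -> caps B=0 W=0
Move 3: B@(3,2) -> caps B=0 W=0
Move 4: W@(2,3) -> caps B=0 W=0
Move 5: B@(0,3) -> caps B=0 W=0
Move 6: W@(2,1) -> caps B=0 W=0
Move 7: B@(2,2) -> caps B=0 W=0
Move 8: W@(3,0) -> caps B=0 W=0
Move 9: B@(0,1) -> caps B=0 W=0
Move 10: W@(3,3) -> caps B=0 W=0
Move 11: B@(1,3) -> caps B=2 W=0

Answer: .BBB
...B
.WB.
WWB.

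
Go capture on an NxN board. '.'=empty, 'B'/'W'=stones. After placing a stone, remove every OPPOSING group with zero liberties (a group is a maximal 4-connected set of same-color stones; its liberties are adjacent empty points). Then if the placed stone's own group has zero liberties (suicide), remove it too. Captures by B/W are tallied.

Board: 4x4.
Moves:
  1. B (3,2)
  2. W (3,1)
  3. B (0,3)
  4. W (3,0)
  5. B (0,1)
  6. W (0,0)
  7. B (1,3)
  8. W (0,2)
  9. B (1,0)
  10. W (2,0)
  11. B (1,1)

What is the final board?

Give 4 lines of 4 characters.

Move 1: B@(3,2) -> caps B=0 W=0
Move 2: W@(3,1) -> caps B=0 W=0
Move 3: B@(0,3) -> caps B=0 W=0
Move 4: W@(3,0) -> caps B=0 W=0
Move 5: B@(0,1) -> caps B=0 W=0
Move 6: W@(0,0) -> caps B=0 W=0
Move 7: B@(1,3) -> caps B=0 W=0
Move 8: W@(0,2) -> caps B=0 W=0
Move 9: B@(1,0) -> caps B=1 W=0
Move 10: W@(2,0) -> caps B=1 W=0
Move 11: B@(1,1) -> caps B=1 W=0

Answer: .BWB
BB.B
W...
WWB.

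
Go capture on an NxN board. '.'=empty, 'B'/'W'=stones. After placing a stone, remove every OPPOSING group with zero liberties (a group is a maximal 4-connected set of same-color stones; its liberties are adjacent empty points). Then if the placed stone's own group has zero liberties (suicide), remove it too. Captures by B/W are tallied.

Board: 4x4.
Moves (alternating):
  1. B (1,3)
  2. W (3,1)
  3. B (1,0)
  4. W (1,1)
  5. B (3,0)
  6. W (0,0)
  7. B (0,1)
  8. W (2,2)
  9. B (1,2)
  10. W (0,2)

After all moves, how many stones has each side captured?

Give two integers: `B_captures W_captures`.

Move 1: B@(1,3) -> caps B=0 W=0
Move 2: W@(3,1) -> caps B=0 W=0
Move 3: B@(1,0) -> caps B=0 W=0
Move 4: W@(1,1) -> caps B=0 W=0
Move 5: B@(3,0) -> caps B=0 W=0
Move 6: W@(0,0) -> caps B=0 W=0
Move 7: B@(0,1) -> caps B=1 W=0
Move 8: W@(2,2) -> caps B=1 W=0
Move 9: B@(1,2) -> caps B=1 W=0
Move 10: W@(0,2) -> caps B=1 W=0

Answer: 1 0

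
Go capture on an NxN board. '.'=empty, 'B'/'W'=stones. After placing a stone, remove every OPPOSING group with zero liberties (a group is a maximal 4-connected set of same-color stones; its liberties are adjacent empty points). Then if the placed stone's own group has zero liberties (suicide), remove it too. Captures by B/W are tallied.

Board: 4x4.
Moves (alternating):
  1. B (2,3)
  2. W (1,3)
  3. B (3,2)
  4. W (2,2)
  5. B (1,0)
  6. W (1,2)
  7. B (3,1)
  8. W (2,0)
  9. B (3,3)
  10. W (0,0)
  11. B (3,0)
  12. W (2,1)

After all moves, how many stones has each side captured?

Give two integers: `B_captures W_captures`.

Answer: 0 5

Derivation:
Move 1: B@(2,3) -> caps B=0 W=0
Move 2: W@(1,3) -> caps B=0 W=0
Move 3: B@(3,2) -> caps B=0 W=0
Move 4: W@(2,2) -> caps B=0 W=0
Move 5: B@(1,0) -> caps B=0 W=0
Move 6: W@(1,2) -> caps B=0 W=0
Move 7: B@(3,1) -> caps B=0 W=0
Move 8: W@(2,0) -> caps B=0 W=0
Move 9: B@(3,3) -> caps B=0 W=0
Move 10: W@(0,0) -> caps B=0 W=0
Move 11: B@(3,0) -> caps B=0 W=0
Move 12: W@(2,1) -> caps B=0 W=5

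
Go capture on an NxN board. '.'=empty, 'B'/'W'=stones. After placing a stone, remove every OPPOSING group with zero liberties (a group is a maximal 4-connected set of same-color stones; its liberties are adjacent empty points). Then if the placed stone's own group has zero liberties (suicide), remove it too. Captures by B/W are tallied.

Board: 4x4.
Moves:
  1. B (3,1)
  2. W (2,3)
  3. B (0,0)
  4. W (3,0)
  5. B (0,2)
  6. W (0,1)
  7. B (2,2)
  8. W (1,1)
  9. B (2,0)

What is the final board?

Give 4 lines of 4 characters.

Move 1: B@(3,1) -> caps B=0 W=0
Move 2: W@(2,3) -> caps B=0 W=0
Move 3: B@(0,0) -> caps B=0 W=0
Move 4: W@(3,0) -> caps B=0 W=0
Move 5: B@(0,2) -> caps B=0 W=0
Move 6: W@(0,1) -> caps B=0 W=0
Move 7: B@(2,2) -> caps B=0 W=0
Move 8: W@(1,1) -> caps B=0 W=0
Move 9: B@(2,0) -> caps B=1 W=0

Answer: BWB.
.W..
B.BW
.B..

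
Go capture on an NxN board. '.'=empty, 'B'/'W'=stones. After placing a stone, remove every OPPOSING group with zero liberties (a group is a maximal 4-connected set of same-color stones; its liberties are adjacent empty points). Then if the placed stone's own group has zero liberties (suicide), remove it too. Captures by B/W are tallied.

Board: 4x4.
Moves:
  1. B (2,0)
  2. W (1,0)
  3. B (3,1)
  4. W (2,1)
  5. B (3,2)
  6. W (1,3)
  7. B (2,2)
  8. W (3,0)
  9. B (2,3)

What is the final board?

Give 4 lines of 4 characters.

Move 1: B@(2,0) -> caps B=0 W=0
Move 2: W@(1,0) -> caps B=0 W=0
Move 3: B@(3,1) -> caps B=0 W=0
Move 4: W@(2,1) -> caps B=0 W=0
Move 5: B@(3,2) -> caps B=0 W=0
Move 6: W@(1,3) -> caps B=0 W=0
Move 7: B@(2,2) -> caps B=0 W=0
Move 8: W@(3,0) -> caps B=0 W=1
Move 9: B@(2,3) -> caps B=0 W=1

Answer: ....
W..W
.WBB
WBB.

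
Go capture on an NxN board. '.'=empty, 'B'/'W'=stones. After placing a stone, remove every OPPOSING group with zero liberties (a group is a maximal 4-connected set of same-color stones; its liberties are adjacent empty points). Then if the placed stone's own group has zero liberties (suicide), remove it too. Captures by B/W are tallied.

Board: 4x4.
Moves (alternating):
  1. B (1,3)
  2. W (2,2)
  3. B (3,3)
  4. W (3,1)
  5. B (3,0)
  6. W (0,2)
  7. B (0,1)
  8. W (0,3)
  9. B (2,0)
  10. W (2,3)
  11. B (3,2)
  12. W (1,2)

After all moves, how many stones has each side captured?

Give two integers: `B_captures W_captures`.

Move 1: B@(1,3) -> caps B=0 W=0
Move 2: W@(2,2) -> caps B=0 W=0
Move 3: B@(3,3) -> caps B=0 W=0
Move 4: W@(3,1) -> caps B=0 W=0
Move 5: B@(3,0) -> caps B=0 W=0
Move 6: W@(0,2) -> caps B=0 W=0
Move 7: B@(0,1) -> caps B=0 W=0
Move 8: W@(0,3) -> caps B=0 W=0
Move 9: B@(2,0) -> caps B=0 W=0
Move 10: W@(2,3) -> caps B=0 W=0
Move 11: B@(3,2) -> caps B=0 W=0
Move 12: W@(1,2) -> caps B=0 W=1

Answer: 0 1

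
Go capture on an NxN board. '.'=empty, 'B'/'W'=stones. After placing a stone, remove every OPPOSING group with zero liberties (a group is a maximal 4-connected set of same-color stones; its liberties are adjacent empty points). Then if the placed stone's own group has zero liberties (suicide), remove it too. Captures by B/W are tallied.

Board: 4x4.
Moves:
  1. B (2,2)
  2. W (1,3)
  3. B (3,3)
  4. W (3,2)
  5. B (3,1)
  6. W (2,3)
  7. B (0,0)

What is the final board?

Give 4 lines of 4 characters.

Move 1: B@(2,2) -> caps B=0 W=0
Move 2: W@(1,3) -> caps B=0 W=0
Move 3: B@(3,3) -> caps B=0 W=0
Move 4: W@(3,2) -> caps B=0 W=0
Move 5: B@(3,1) -> caps B=1 W=0
Move 6: W@(2,3) -> caps B=1 W=0
Move 7: B@(0,0) -> caps B=1 W=0

Answer: B...
...W
..BW
.B.B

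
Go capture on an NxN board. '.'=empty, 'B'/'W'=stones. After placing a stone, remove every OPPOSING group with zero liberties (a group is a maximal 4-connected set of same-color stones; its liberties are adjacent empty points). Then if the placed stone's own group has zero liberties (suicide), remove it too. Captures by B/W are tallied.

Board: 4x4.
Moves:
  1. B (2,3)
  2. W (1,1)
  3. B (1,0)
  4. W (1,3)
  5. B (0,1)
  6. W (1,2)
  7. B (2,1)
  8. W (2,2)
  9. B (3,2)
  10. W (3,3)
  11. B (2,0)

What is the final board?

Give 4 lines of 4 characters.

Answer: .B..
BWWW
BBW.
..BW

Derivation:
Move 1: B@(2,3) -> caps B=0 W=0
Move 2: W@(1,1) -> caps B=0 W=0
Move 3: B@(1,0) -> caps B=0 W=0
Move 4: W@(1,3) -> caps B=0 W=0
Move 5: B@(0,1) -> caps B=0 W=0
Move 6: W@(1,2) -> caps B=0 W=0
Move 7: B@(2,1) -> caps B=0 W=0
Move 8: W@(2,2) -> caps B=0 W=0
Move 9: B@(3,2) -> caps B=0 W=0
Move 10: W@(3,3) -> caps B=0 W=1
Move 11: B@(2,0) -> caps B=0 W=1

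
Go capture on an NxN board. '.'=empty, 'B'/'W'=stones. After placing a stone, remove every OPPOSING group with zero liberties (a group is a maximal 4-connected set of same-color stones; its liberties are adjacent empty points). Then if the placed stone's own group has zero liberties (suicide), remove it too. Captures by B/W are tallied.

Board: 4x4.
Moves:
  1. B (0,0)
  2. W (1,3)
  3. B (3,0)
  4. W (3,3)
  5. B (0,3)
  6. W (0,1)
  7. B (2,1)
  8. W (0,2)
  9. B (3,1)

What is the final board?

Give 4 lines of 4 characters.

Move 1: B@(0,0) -> caps B=0 W=0
Move 2: W@(1,3) -> caps B=0 W=0
Move 3: B@(3,0) -> caps B=0 W=0
Move 4: W@(3,3) -> caps B=0 W=0
Move 5: B@(0,3) -> caps B=0 W=0
Move 6: W@(0,1) -> caps B=0 W=0
Move 7: B@(2,1) -> caps B=0 W=0
Move 8: W@(0,2) -> caps B=0 W=1
Move 9: B@(3,1) -> caps B=0 W=1

Answer: BWW.
...W
.B..
BB.W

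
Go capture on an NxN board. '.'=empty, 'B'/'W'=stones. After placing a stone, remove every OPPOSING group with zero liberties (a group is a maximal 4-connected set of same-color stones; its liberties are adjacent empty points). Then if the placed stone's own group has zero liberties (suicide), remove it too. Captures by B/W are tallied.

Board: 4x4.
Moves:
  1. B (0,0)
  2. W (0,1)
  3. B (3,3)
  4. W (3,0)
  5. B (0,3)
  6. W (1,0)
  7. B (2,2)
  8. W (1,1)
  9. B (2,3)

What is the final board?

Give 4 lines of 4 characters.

Answer: .W.B
WW..
..BB
W..B

Derivation:
Move 1: B@(0,0) -> caps B=0 W=0
Move 2: W@(0,1) -> caps B=0 W=0
Move 3: B@(3,3) -> caps B=0 W=0
Move 4: W@(3,0) -> caps B=0 W=0
Move 5: B@(0,3) -> caps B=0 W=0
Move 6: W@(1,0) -> caps B=0 W=1
Move 7: B@(2,2) -> caps B=0 W=1
Move 8: W@(1,1) -> caps B=0 W=1
Move 9: B@(2,3) -> caps B=0 W=1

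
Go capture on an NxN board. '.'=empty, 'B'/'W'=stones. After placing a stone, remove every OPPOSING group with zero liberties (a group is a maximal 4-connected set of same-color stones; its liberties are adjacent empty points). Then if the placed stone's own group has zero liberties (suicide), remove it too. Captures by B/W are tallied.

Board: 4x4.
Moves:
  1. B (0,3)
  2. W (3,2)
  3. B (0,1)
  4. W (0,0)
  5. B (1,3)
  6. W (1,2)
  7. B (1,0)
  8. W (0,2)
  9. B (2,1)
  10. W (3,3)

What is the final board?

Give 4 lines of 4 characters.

Answer: .BWB
B.WB
.B..
..WW

Derivation:
Move 1: B@(0,3) -> caps B=0 W=0
Move 2: W@(3,2) -> caps B=0 W=0
Move 3: B@(0,1) -> caps B=0 W=0
Move 4: W@(0,0) -> caps B=0 W=0
Move 5: B@(1,3) -> caps B=0 W=0
Move 6: W@(1,2) -> caps B=0 W=0
Move 7: B@(1,0) -> caps B=1 W=0
Move 8: W@(0,2) -> caps B=1 W=0
Move 9: B@(2,1) -> caps B=1 W=0
Move 10: W@(3,3) -> caps B=1 W=0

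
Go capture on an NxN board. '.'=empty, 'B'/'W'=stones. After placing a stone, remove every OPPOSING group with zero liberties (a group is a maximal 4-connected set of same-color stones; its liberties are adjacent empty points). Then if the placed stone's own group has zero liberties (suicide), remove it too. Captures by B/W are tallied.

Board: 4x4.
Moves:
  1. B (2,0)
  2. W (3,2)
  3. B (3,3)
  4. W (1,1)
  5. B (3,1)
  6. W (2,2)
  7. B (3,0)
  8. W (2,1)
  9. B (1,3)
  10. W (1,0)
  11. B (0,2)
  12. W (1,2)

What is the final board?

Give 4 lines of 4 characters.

Move 1: B@(2,0) -> caps B=0 W=0
Move 2: W@(3,2) -> caps B=0 W=0
Move 3: B@(3,3) -> caps B=0 W=0
Move 4: W@(1,1) -> caps B=0 W=0
Move 5: B@(3,1) -> caps B=0 W=0
Move 6: W@(2,2) -> caps B=0 W=0
Move 7: B@(3,0) -> caps B=0 W=0
Move 8: W@(2,1) -> caps B=0 W=0
Move 9: B@(1,3) -> caps B=0 W=0
Move 10: W@(1,0) -> caps B=0 W=3
Move 11: B@(0,2) -> caps B=0 W=3
Move 12: W@(1,2) -> caps B=0 W=3

Answer: ..B.
WWWB
.WW.
..WB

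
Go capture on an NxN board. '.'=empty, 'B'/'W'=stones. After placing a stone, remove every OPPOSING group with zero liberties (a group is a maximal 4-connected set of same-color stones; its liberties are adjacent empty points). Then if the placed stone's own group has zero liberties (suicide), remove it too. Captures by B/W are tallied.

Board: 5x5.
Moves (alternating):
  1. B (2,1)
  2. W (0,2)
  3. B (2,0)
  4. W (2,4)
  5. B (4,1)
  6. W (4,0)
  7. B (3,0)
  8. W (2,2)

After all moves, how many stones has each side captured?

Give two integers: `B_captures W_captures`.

Move 1: B@(2,1) -> caps B=0 W=0
Move 2: W@(0,2) -> caps B=0 W=0
Move 3: B@(2,0) -> caps B=0 W=0
Move 4: W@(2,4) -> caps B=0 W=0
Move 5: B@(4,1) -> caps B=0 W=0
Move 6: W@(4,0) -> caps B=0 W=0
Move 7: B@(3,0) -> caps B=1 W=0
Move 8: W@(2,2) -> caps B=1 W=0

Answer: 1 0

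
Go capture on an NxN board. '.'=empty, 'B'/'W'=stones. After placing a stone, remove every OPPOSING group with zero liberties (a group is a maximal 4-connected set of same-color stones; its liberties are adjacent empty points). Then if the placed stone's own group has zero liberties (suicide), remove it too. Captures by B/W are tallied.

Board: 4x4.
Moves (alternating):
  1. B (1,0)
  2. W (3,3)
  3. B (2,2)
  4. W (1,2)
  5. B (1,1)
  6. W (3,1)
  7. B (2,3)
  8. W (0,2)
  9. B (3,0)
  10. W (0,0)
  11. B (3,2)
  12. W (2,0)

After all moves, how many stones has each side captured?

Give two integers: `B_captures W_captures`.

Move 1: B@(1,0) -> caps B=0 W=0
Move 2: W@(3,3) -> caps B=0 W=0
Move 3: B@(2,2) -> caps B=0 W=0
Move 4: W@(1,2) -> caps B=0 W=0
Move 5: B@(1,1) -> caps B=0 W=0
Move 6: W@(3,1) -> caps B=0 W=0
Move 7: B@(2,3) -> caps B=0 W=0
Move 8: W@(0,2) -> caps B=0 W=0
Move 9: B@(3,0) -> caps B=0 W=0
Move 10: W@(0,0) -> caps B=0 W=0
Move 11: B@(3,2) -> caps B=1 W=0
Move 12: W@(2,0) -> caps B=1 W=1

Answer: 1 1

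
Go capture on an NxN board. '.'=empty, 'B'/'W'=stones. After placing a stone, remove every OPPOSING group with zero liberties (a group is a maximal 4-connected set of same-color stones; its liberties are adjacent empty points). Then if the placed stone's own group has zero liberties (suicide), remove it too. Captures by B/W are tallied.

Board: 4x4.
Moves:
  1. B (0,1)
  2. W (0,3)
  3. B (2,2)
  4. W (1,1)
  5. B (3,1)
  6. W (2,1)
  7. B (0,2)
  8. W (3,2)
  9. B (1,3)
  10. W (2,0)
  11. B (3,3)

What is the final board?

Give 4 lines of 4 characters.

Move 1: B@(0,1) -> caps B=0 W=0
Move 2: W@(0,3) -> caps B=0 W=0
Move 3: B@(2,2) -> caps B=0 W=0
Move 4: W@(1,1) -> caps B=0 W=0
Move 5: B@(3,1) -> caps B=0 W=0
Move 6: W@(2,1) -> caps B=0 W=0
Move 7: B@(0,2) -> caps B=0 W=0
Move 8: W@(3,2) -> caps B=0 W=0
Move 9: B@(1,3) -> caps B=1 W=0
Move 10: W@(2,0) -> caps B=1 W=0
Move 11: B@(3,3) -> caps B=2 W=0

Answer: .BB.
.W.B
WWB.
.B.B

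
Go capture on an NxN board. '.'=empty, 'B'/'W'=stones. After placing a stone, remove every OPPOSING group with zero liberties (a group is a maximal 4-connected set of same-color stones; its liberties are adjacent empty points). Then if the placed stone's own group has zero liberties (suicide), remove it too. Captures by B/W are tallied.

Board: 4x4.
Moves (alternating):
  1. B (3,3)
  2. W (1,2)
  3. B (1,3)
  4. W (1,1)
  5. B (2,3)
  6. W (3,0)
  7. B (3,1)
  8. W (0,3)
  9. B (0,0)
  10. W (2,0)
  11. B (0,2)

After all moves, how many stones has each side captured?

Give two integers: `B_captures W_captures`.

Answer: 1 0

Derivation:
Move 1: B@(3,3) -> caps B=0 W=0
Move 2: W@(1,2) -> caps B=0 W=0
Move 3: B@(1,3) -> caps B=0 W=0
Move 4: W@(1,1) -> caps B=0 W=0
Move 5: B@(2,3) -> caps B=0 W=0
Move 6: W@(3,0) -> caps B=0 W=0
Move 7: B@(3,1) -> caps B=0 W=0
Move 8: W@(0,3) -> caps B=0 W=0
Move 9: B@(0,0) -> caps B=0 W=0
Move 10: W@(2,0) -> caps B=0 W=0
Move 11: B@(0,2) -> caps B=1 W=0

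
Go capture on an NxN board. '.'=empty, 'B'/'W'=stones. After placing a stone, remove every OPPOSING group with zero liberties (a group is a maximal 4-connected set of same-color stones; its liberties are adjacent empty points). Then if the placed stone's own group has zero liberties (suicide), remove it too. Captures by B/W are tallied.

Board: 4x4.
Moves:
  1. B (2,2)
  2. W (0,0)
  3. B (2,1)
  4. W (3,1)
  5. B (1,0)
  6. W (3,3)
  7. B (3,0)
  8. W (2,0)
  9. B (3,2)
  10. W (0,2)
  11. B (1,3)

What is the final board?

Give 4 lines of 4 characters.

Answer: W.W.
B..B
WBB.
.WBW

Derivation:
Move 1: B@(2,2) -> caps B=0 W=0
Move 2: W@(0,0) -> caps B=0 W=0
Move 3: B@(2,1) -> caps B=0 W=0
Move 4: W@(3,1) -> caps B=0 W=0
Move 5: B@(1,0) -> caps B=0 W=0
Move 6: W@(3,3) -> caps B=0 W=0
Move 7: B@(3,0) -> caps B=0 W=0
Move 8: W@(2,0) -> caps B=0 W=1
Move 9: B@(3,2) -> caps B=0 W=1
Move 10: W@(0,2) -> caps B=0 W=1
Move 11: B@(1,3) -> caps B=0 W=1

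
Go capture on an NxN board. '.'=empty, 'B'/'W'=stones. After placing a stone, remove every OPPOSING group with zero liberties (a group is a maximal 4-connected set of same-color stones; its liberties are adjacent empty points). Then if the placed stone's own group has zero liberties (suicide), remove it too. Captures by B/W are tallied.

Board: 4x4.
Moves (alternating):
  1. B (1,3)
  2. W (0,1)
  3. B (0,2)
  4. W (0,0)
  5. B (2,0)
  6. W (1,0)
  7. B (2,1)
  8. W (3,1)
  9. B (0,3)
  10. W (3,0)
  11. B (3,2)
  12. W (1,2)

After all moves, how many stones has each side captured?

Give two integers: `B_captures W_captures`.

Move 1: B@(1,3) -> caps B=0 W=0
Move 2: W@(0,1) -> caps B=0 W=0
Move 3: B@(0,2) -> caps B=0 W=0
Move 4: W@(0,0) -> caps B=0 W=0
Move 5: B@(2,0) -> caps B=0 W=0
Move 6: W@(1,0) -> caps B=0 W=0
Move 7: B@(2,1) -> caps B=0 W=0
Move 8: W@(3,1) -> caps B=0 W=0
Move 9: B@(0,3) -> caps B=0 W=0
Move 10: W@(3,0) -> caps B=0 W=0
Move 11: B@(3,2) -> caps B=2 W=0
Move 12: W@(1,2) -> caps B=2 W=0

Answer: 2 0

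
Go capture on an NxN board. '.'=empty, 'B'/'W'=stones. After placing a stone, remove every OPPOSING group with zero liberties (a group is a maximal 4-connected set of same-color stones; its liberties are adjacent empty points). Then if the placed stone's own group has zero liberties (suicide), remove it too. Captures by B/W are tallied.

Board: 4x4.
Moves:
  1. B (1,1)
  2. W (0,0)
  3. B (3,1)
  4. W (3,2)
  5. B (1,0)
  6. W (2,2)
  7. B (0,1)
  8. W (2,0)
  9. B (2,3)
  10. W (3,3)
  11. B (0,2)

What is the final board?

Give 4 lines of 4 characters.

Move 1: B@(1,1) -> caps B=0 W=0
Move 2: W@(0,0) -> caps B=0 W=0
Move 3: B@(3,1) -> caps B=0 W=0
Move 4: W@(3,2) -> caps B=0 W=0
Move 5: B@(1,0) -> caps B=0 W=0
Move 6: W@(2,2) -> caps B=0 W=0
Move 7: B@(0,1) -> caps B=1 W=0
Move 8: W@(2,0) -> caps B=1 W=0
Move 9: B@(2,3) -> caps B=1 W=0
Move 10: W@(3,3) -> caps B=1 W=0
Move 11: B@(0,2) -> caps B=1 W=0

Answer: .BB.
BB..
W.WB
.BWW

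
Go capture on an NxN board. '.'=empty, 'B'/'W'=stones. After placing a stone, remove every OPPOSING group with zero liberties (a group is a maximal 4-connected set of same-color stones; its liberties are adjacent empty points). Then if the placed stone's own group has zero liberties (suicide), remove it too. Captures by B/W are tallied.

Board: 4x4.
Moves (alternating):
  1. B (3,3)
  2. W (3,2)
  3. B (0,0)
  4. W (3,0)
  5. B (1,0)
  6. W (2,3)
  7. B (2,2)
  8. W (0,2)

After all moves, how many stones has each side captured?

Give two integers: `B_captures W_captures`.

Move 1: B@(3,3) -> caps B=0 W=0
Move 2: W@(3,2) -> caps B=0 W=0
Move 3: B@(0,0) -> caps B=0 W=0
Move 4: W@(3,0) -> caps B=0 W=0
Move 5: B@(1,0) -> caps B=0 W=0
Move 6: W@(2,3) -> caps B=0 W=1
Move 7: B@(2,2) -> caps B=0 W=1
Move 8: W@(0,2) -> caps B=0 W=1

Answer: 0 1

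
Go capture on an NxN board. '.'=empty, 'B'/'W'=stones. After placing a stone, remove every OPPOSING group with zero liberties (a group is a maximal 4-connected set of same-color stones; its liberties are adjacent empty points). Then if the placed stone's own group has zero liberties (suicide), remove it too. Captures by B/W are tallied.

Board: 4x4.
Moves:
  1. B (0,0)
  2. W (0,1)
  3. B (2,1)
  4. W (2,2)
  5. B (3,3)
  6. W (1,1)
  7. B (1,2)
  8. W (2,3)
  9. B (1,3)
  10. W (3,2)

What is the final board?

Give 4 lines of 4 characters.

Answer: BW..
.WBB
.BWW
..W.

Derivation:
Move 1: B@(0,0) -> caps B=0 W=0
Move 2: W@(0,1) -> caps B=0 W=0
Move 3: B@(2,1) -> caps B=0 W=0
Move 4: W@(2,2) -> caps B=0 W=0
Move 5: B@(3,3) -> caps B=0 W=0
Move 6: W@(1,1) -> caps B=0 W=0
Move 7: B@(1,2) -> caps B=0 W=0
Move 8: W@(2,3) -> caps B=0 W=0
Move 9: B@(1,3) -> caps B=0 W=0
Move 10: W@(3,2) -> caps B=0 W=1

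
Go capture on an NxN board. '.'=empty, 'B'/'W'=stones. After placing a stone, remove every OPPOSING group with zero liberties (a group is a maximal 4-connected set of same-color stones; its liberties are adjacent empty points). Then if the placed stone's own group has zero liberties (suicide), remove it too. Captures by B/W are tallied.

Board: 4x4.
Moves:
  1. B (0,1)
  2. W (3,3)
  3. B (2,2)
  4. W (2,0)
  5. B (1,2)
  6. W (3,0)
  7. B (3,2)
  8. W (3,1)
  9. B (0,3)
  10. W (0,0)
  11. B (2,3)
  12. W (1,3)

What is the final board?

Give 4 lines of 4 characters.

Move 1: B@(0,1) -> caps B=0 W=0
Move 2: W@(3,3) -> caps B=0 W=0
Move 3: B@(2,2) -> caps B=0 W=0
Move 4: W@(2,0) -> caps B=0 W=0
Move 5: B@(1,2) -> caps B=0 W=0
Move 6: W@(3,0) -> caps B=0 W=0
Move 7: B@(3,2) -> caps B=0 W=0
Move 8: W@(3,1) -> caps B=0 W=0
Move 9: B@(0,3) -> caps B=0 W=0
Move 10: W@(0,0) -> caps B=0 W=0
Move 11: B@(2,3) -> caps B=1 W=0
Move 12: W@(1,3) -> caps B=1 W=0

Answer: WB.B
..B.
W.BB
WWB.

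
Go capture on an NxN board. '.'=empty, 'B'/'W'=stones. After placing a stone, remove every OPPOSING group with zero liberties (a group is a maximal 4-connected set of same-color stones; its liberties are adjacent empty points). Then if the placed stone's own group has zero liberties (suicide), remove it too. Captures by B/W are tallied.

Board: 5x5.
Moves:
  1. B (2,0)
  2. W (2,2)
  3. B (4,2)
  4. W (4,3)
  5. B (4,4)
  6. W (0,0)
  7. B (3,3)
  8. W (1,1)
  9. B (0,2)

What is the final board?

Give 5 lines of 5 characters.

Move 1: B@(2,0) -> caps B=0 W=0
Move 2: W@(2,2) -> caps B=0 W=0
Move 3: B@(4,2) -> caps B=0 W=0
Move 4: W@(4,3) -> caps B=0 W=0
Move 5: B@(4,4) -> caps B=0 W=0
Move 6: W@(0,0) -> caps B=0 W=0
Move 7: B@(3,3) -> caps B=1 W=0
Move 8: W@(1,1) -> caps B=1 W=0
Move 9: B@(0,2) -> caps B=1 W=0

Answer: W.B..
.W...
B.W..
...B.
..B.B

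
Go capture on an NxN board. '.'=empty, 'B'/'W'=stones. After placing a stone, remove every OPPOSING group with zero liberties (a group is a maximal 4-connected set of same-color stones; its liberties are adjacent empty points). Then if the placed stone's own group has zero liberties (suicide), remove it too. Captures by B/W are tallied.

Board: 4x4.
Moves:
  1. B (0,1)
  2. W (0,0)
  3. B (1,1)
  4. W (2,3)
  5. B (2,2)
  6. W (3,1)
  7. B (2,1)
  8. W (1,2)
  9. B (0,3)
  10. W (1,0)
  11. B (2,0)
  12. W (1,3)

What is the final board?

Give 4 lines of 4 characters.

Answer: .B.B
.BWW
BBBW
.W..

Derivation:
Move 1: B@(0,1) -> caps B=0 W=0
Move 2: W@(0,0) -> caps B=0 W=0
Move 3: B@(1,1) -> caps B=0 W=0
Move 4: W@(2,3) -> caps B=0 W=0
Move 5: B@(2,2) -> caps B=0 W=0
Move 6: W@(3,1) -> caps B=0 W=0
Move 7: B@(2,1) -> caps B=0 W=0
Move 8: W@(1,2) -> caps B=0 W=0
Move 9: B@(0,3) -> caps B=0 W=0
Move 10: W@(1,0) -> caps B=0 W=0
Move 11: B@(2,0) -> caps B=2 W=0
Move 12: W@(1,3) -> caps B=2 W=0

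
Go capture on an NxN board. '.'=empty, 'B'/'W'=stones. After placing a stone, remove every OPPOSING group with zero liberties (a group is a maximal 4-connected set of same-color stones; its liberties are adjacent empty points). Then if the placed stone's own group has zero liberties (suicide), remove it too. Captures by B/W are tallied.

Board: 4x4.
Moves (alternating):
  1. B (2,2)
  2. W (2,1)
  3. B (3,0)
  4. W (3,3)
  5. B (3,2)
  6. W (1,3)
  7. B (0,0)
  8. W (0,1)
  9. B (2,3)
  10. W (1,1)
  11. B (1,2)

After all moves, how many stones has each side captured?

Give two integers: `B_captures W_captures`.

Answer: 1 0

Derivation:
Move 1: B@(2,2) -> caps B=0 W=0
Move 2: W@(2,1) -> caps B=0 W=0
Move 3: B@(3,0) -> caps B=0 W=0
Move 4: W@(3,3) -> caps B=0 W=0
Move 5: B@(3,2) -> caps B=0 W=0
Move 6: W@(1,3) -> caps B=0 W=0
Move 7: B@(0,0) -> caps B=0 W=0
Move 8: W@(0,1) -> caps B=0 W=0
Move 9: B@(2,3) -> caps B=1 W=0
Move 10: W@(1,1) -> caps B=1 W=0
Move 11: B@(1,2) -> caps B=1 W=0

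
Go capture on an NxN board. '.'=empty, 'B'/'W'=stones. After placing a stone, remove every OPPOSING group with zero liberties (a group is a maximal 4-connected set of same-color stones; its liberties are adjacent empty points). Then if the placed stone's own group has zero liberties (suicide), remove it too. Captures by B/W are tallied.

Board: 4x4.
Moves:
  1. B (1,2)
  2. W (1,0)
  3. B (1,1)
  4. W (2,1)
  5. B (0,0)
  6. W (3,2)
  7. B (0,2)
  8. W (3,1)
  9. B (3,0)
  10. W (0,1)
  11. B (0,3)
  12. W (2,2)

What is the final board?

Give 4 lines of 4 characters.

Move 1: B@(1,2) -> caps B=0 W=0
Move 2: W@(1,0) -> caps B=0 W=0
Move 3: B@(1,1) -> caps B=0 W=0
Move 4: W@(2,1) -> caps B=0 W=0
Move 5: B@(0,0) -> caps B=0 W=0
Move 6: W@(3,2) -> caps B=0 W=0
Move 7: B@(0,2) -> caps B=0 W=0
Move 8: W@(3,1) -> caps B=0 W=0
Move 9: B@(3,0) -> caps B=0 W=0
Move 10: W@(0,1) -> caps B=0 W=1
Move 11: B@(0,3) -> caps B=0 W=1
Move 12: W@(2,2) -> caps B=0 W=1

Answer: .WBB
WBB.
.WW.
BWW.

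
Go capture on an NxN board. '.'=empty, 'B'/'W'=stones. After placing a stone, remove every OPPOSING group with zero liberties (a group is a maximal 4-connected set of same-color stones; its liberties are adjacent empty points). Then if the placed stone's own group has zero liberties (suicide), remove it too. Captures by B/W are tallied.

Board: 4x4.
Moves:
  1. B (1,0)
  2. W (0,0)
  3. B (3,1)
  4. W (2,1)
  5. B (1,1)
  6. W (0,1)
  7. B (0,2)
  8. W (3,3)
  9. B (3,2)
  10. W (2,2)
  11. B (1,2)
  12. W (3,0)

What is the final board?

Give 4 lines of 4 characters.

Answer: ..B.
BBB.
.WW.
W..W

Derivation:
Move 1: B@(1,0) -> caps B=0 W=0
Move 2: W@(0,0) -> caps B=0 W=0
Move 3: B@(3,1) -> caps B=0 W=0
Move 4: W@(2,1) -> caps B=0 W=0
Move 5: B@(1,1) -> caps B=0 W=0
Move 6: W@(0,1) -> caps B=0 W=0
Move 7: B@(0,2) -> caps B=2 W=0
Move 8: W@(3,3) -> caps B=2 W=0
Move 9: B@(3,2) -> caps B=2 W=0
Move 10: W@(2,2) -> caps B=2 W=0
Move 11: B@(1,2) -> caps B=2 W=0
Move 12: W@(3,0) -> caps B=2 W=2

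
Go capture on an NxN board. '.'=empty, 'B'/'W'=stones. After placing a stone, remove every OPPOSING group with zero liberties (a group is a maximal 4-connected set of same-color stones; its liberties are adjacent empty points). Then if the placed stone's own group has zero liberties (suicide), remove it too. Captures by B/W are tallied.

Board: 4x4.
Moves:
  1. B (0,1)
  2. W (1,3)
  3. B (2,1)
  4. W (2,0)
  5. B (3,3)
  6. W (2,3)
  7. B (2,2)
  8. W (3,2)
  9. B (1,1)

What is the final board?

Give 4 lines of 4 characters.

Answer: .B..
.B.W
WBBW
..W.

Derivation:
Move 1: B@(0,1) -> caps B=0 W=0
Move 2: W@(1,3) -> caps B=0 W=0
Move 3: B@(2,1) -> caps B=0 W=0
Move 4: W@(2,0) -> caps B=0 W=0
Move 5: B@(3,3) -> caps B=0 W=0
Move 6: W@(2,3) -> caps B=0 W=0
Move 7: B@(2,2) -> caps B=0 W=0
Move 8: W@(3,2) -> caps B=0 W=1
Move 9: B@(1,1) -> caps B=0 W=1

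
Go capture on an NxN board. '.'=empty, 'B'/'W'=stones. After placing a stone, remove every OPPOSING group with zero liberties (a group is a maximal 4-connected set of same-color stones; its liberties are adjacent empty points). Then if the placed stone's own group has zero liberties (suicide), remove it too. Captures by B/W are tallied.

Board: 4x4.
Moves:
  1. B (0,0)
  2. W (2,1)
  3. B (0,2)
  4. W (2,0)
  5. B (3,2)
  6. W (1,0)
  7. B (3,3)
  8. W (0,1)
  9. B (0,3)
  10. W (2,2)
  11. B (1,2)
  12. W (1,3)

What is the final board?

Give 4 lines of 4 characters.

Move 1: B@(0,0) -> caps B=0 W=0
Move 2: W@(2,1) -> caps B=0 W=0
Move 3: B@(0,2) -> caps B=0 W=0
Move 4: W@(2,0) -> caps B=0 W=0
Move 5: B@(3,2) -> caps B=0 W=0
Move 6: W@(1,0) -> caps B=0 W=0
Move 7: B@(3,3) -> caps B=0 W=0
Move 8: W@(0,1) -> caps B=0 W=1
Move 9: B@(0,3) -> caps B=0 W=1
Move 10: W@(2,2) -> caps B=0 W=1
Move 11: B@(1,2) -> caps B=0 W=1
Move 12: W@(1,3) -> caps B=0 W=1

Answer: .WBB
W.BW
WWW.
..BB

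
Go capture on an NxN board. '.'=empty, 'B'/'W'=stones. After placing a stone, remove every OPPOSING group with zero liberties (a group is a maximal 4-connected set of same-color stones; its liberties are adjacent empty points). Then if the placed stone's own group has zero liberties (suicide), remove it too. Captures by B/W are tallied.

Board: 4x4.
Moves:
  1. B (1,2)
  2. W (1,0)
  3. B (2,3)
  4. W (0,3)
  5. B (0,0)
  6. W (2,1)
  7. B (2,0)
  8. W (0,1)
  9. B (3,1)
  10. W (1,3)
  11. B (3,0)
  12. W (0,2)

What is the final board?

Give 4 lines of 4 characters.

Move 1: B@(1,2) -> caps B=0 W=0
Move 2: W@(1,0) -> caps B=0 W=0
Move 3: B@(2,3) -> caps B=0 W=0
Move 4: W@(0,3) -> caps B=0 W=0
Move 5: B@(0,0) -> caps B=0 W=0
Move 6: W@(2,1) -> caps B=0 W=0
Move 7: B@(2,0) -> caps B=0 W=0
Move 8: W@(0,1) -> caps B=0 W=1
Move 9: B@(3,1) -> caps B=0 W=1
Move 10: W@(1,3) -> caps B=0 W=1
Move 11: B@(3,0) -> caps B=0 W=1
Move 12: W@(0,2) -> caps B=0 W=1

Answer: .WWW
W.BW
BW.B
BB..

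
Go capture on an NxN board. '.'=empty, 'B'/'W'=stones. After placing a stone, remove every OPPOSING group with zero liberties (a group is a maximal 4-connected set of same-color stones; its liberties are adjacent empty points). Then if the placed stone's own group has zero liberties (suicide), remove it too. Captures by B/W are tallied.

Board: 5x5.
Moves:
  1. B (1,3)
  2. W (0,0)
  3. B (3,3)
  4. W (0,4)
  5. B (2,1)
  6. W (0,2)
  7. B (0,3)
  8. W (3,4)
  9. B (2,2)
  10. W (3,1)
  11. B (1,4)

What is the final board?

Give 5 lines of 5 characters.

Move 1: B@(1,3) -> caps B=0 W=0
Move 2: W@(0,0) -> caps B=0 W=0
Move 3: B@(3,3) -> caps B=0 W=0
Move 4: W@(0,4) -> caps B=0 W=0
Move 5: B@(2,1) -> caps B=0 W=0
Move 6: W@(0,2) -> caps B=0 W=0
Move 7: B@(0,3) -> caps B=0 W=0
Move 8: W@(3,4) -> caps B=0 W=0
Move 9: B@(2,2) -> caps B=0 W=0
Move 10: W@(3,1) -> caps B=0 W=0
Move 11: B@(1,4) -> caps B=1 W=0

Answer: W.WB.
...BB
.BB..
.W.BW
.....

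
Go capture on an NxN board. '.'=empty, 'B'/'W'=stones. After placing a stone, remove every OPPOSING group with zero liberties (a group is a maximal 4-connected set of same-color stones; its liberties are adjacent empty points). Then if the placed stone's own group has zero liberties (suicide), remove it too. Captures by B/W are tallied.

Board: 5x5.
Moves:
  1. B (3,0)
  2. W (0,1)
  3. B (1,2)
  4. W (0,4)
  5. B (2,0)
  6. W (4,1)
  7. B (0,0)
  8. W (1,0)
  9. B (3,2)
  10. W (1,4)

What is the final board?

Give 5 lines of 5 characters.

Move 1: B@(3,0) -> caps B=0 W=0
Move 2: W@(0,1) -> caps B=0 W=0
Move 3: B@(1,2) -> caps B=0 W=0
Move 4: W@(0,4) -> caps B=0 W=0
Move 5: B@(2,0) -> caps B=0 W=0
Move 6: W@(4,1) -> caps B=0 W=0
Move 7: B@(0,0) -> caps B=0 W=0
Move 8: W@(1,0) -> caps B=0 W=1
Move 9: B@(3,2) -> caps B=0 W=1
Move 10: W@(1,4) -> caps B=0 W=1

Answer: .W..W
W.B.W
B....
B.B..
.W...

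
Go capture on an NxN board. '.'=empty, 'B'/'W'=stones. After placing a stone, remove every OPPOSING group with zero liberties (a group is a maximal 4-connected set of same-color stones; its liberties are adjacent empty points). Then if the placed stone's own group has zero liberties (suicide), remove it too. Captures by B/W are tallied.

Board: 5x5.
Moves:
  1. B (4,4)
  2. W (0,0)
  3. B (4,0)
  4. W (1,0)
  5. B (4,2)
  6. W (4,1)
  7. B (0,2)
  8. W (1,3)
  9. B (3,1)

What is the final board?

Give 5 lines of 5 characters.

Answer: W.B..
W..W.
.....
.B...
B.B.B

Derivation:
Move 1: B@(4,4) -> caps B=0 W=0
Move 2: W@(0,0) -> caps B=0 W=0
Move 3: B@(4,0) -> caps B=0 W=0
Move 4: W@(1,0) -> caps B=0 W=0
Move 5: B@(4,2) -> caps B=0 W=0
Move 6: W@(4,1) -> caps B=0 W=0
Move 7: B@(0,2) -> caps B=0 W=0
Move 8: W@(1,3) -> caps B=0 W=0
Move 9: B@(3,1) -> caps B=1 W=0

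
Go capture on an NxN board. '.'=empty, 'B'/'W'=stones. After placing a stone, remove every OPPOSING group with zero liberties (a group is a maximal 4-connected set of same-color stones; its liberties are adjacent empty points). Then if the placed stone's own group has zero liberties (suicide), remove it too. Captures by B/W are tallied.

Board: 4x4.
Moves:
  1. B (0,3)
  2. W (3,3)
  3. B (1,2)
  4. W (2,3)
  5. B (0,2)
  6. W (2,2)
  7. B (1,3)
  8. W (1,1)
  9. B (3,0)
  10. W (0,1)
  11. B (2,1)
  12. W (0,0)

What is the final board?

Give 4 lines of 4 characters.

Answer: WW..
.W..
.BWW
B..W

Derivation:
Move 1: B@(0,3) -> caps B=0 W=0
Move 2: W@(3,3) -> caps B=0 W=0
Move 3: B@(1,2) -> caps B=0 W=0
Move 4: W@(2,3) -> caps B=0 W=0
Move 5: B@(0,2) -> caps B=0 W=0
Move 6: W@(2,2) -> caps B=0 W=0
Move 7: B@(1,3) -> caps B=0 W=0
Move 8: W@(1,1) -> caps B=0 W=0
Move 9: B@(3,0) -> caps B=0 W=0
Move 10: W@(0,1) -> caps B=0 W=4
Move 11: B@(2,1) -> caps B=0 W=4
Move 12: W@(0,0) -> caps B=0 W=4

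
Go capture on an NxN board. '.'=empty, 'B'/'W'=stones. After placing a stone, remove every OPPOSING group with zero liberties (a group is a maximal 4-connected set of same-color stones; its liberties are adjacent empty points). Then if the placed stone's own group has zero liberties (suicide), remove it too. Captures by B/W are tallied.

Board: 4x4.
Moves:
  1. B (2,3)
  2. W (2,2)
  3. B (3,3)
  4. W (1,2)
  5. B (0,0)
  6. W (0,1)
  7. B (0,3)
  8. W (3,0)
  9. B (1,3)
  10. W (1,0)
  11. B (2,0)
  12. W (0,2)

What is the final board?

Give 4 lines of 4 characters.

Answer: .WWB
W.WB
B.WB
W..B

Derivation:
Move 1: B@(2,3) -> caps B=0 W=0
Move 2: W@(2,2) -> caps B=0 W=0
Move 3: B@(3,3) -> caps B=0 W=0
Move 4: W@(1,2) -> caps B=0 W=0
Move 5: B@(0,0) -> caps B=0 W=0
Move 6: W@(0,1) -> caps B=0 W=0
Move 7: B@(0,3) -> caps B=0 W=0
Move 8: W@(3,0) -> caps B=0 W=0
Move 9: B@(1,3) -> caps B=0 W=0
Move 10: W@(1,0) -> caps B=0 W=1
Move 11: B@(2,0) -> caps B=0 W=1
Move 12: W@(0,2) -> caps B=0 W=1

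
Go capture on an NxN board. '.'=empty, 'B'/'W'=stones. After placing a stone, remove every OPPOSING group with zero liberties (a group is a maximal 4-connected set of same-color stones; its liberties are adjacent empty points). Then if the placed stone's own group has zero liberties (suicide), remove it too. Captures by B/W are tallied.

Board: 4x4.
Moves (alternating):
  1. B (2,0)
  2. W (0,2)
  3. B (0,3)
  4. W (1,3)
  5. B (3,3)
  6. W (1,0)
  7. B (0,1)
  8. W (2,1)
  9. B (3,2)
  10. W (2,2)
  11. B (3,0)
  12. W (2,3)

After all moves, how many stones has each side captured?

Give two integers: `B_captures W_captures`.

Move 1: B@(2,0) -> caps B=0 W=0
Move 2: W@(0,2) -> caps B=0 W=0
Move 3: B@(0,3) -> caps B=0 W=0
Move 4: W@(1,3) -> caps B=0 W=1
Move 5: B@(3,3) -> caps B=0 W=1
Move 6: W@(1,0) -> caps B=0 W=1
Move 7: B@(0,1) -> caps B=0 W=1
Move 8: W@(2,1) -> caps B=0 W=1
Move 9: B@(3,2) -> caps B=0 W=1
Move 10: W@(2,2) -> caps B=0 W=1
Move 11: B@(3,0) -> caps B=0 W=1
Move 12: W@(2,3) -> caps B=0 W=1

Answer: 0 1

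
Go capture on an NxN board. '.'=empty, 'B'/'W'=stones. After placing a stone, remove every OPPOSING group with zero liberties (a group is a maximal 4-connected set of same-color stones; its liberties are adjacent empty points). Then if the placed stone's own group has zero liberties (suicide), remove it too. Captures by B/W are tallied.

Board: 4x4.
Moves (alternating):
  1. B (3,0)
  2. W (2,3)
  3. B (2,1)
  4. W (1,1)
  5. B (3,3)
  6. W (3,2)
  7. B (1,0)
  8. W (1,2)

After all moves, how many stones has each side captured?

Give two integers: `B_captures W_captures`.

Move 1: B@(3,0) -> caps B=0 W=0
Move 2: W@(2,3) -> caps B=0 W=0
Move 3: B@(2,1) -> caps B=0 W=0
Move 4: W@(1,1) -> caps B=0 W=0
Move 5: B@(3,3) -> caps B=0 W=0
Move 6: W@(3,2) -> caps B=0 W=1
Move 7: B@(1,0) -> caps B=0 W=1
Move 8: W@(1,2) -> caps B=0 W=1

Answer: 0 1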